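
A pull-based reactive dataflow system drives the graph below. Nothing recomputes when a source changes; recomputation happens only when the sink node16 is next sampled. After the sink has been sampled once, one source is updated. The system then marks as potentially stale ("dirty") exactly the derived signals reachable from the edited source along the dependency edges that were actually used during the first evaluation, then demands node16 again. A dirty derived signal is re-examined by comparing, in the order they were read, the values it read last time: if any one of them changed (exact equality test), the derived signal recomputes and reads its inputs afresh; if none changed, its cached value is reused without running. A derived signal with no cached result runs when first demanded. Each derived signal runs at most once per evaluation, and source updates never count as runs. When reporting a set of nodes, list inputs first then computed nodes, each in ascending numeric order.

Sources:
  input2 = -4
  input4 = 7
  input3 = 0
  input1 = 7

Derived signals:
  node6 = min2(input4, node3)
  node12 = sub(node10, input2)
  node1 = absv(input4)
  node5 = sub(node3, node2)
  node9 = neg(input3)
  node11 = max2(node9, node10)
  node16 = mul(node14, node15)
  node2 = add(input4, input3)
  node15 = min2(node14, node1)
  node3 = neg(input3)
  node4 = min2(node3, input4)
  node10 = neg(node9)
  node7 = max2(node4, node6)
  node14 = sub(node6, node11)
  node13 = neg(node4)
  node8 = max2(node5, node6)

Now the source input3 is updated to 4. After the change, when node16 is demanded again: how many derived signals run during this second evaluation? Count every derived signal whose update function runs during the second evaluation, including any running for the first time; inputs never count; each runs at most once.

Derived signals that run: node3, node6, node9, node10, node11, node14, node15, node16 — 8 in total.

First evaluation (everything demanded from the output):
  node1 = absv(7) = 7
  node3 = neg(0) = 0
  node6 = min2(7, 0) = 0
  node9 = neg(0) = 0
  node10 = neg(0) = 0
  node11 = max2(0, 0) = 0
  node14 = sub(0, 0) = 0
  node15 = min2(0, 7) = 0
  node16 = mul(0, 0) = 0

Propagation after the edit:
  node3: runs — input3 0->4; result -4.
  node6: runs — node3 0->-4; result -4.
  node9: runs — input3 0->4; result -4.
  node10: runs — node9 0->-4; result 4.
  node11: runs — node9 0->-4; node10 0->4; result 4.
  node14: runs — node6 0->-4; node11 0->4; result -8.
  node15: runs — node14 0->-8; result -8.
  node16: runs — node14 0->-8; node15 0->-8; result 64.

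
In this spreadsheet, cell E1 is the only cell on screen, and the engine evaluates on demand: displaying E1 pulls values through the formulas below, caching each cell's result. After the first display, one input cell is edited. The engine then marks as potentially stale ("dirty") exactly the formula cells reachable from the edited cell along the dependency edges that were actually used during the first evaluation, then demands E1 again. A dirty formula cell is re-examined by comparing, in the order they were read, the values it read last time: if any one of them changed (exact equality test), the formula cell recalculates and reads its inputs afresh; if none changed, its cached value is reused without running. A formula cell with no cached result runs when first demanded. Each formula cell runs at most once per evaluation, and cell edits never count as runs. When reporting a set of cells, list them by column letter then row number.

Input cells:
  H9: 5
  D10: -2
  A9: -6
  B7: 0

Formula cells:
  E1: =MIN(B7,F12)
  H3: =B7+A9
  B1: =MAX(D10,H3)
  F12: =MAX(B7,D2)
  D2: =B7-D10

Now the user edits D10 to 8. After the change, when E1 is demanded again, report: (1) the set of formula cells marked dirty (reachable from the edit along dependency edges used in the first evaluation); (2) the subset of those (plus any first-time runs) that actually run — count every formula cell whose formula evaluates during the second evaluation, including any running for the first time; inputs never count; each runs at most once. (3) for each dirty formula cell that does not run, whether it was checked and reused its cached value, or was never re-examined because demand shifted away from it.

Dirty set: D2, E1, F12.
Run set: D2, E1, F12 (3 run).
All dirty formula cells ended up running.

Initial pass — values computed on the first demand:
  D2 = 0 - -2 = 2
  F12 = MAX(0, 2) = 2
  E1 = MIN(0, 2) = 0

Second demand — change propagation:
  D2: re-runs because D10 -2->8; new result -8.
  F12: re-runs because D2 2->-8; new result 0.
  E1: re-runs because F12 2->0; new result 0 (unchanged).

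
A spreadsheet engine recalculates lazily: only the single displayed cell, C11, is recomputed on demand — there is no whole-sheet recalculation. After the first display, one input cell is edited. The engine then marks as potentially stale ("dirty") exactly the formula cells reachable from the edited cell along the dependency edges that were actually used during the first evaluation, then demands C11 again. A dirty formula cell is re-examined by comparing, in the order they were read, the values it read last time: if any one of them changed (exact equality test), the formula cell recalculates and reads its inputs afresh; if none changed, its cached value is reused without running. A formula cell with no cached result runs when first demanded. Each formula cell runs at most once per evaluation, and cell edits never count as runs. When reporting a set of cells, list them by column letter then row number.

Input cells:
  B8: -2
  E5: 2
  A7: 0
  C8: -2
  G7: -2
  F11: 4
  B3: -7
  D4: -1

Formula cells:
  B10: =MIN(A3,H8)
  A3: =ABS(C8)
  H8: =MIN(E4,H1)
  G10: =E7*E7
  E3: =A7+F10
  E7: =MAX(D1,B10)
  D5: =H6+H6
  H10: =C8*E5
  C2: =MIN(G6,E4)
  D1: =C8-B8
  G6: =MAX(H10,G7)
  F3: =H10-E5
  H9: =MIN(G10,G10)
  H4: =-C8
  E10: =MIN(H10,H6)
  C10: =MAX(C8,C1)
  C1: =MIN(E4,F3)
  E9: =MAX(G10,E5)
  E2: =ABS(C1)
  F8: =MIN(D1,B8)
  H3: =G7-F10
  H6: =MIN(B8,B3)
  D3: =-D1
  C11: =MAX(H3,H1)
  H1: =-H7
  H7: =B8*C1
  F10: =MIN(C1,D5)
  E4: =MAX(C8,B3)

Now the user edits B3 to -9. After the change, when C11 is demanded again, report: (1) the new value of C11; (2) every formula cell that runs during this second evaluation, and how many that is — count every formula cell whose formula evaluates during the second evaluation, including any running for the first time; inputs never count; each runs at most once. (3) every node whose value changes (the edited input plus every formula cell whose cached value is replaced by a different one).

First evaluation (everything demanded from the output):
  E4 = MAX(-2, -7) = -2
  H6 = MIN(-2, -7) = -7
  D5 = -7 + -7 = -14
  H10 = -2 * 2 = -4
  F3 = -4 - 2 = -6
  C1 = MIN(-2, -6) = -6
  F10 = MIN(-6, -14) = -14
  H3 = -2 - -14 = 12
  H7 = -2 * -6 = 12
  H1 = -(12) = -12
  C11 = MAX(12, -12) = 12

Propagation after the edit:
  E4: runs — B3 -7->-9; result -2 (same value as before).
  C1: checked — values it read are unchanged (E4 unchanged, F3 unchanged); reused cached -6 without running.
  H6: runs — B3 -7->-9; result -9.
  D5: runs — H6 -7->-9; H6 -7->-9; result -18.
  F10: runs — D5 -14->-18; result -18.
  H3: runs — F10 -14->-18; result 16.
  H7: checked — values it read are unchanged (B8 unchanged, C1 unchanged); reused cached 12 without running.
  H1: checked — values it read are unchanged (H7 unchanged); reused cached -12 without running.
  C11: runs — H3 12->16; result 16.

Key observation: the cutoff stops propagation at C1 — its inputs' values are unchanged, so it reuses its cache.

New value of C11: 16.
Formula cells that run: C11, D5, E4, F10, H3, H6 — 6 in total.
Values that change: B3, C11, D5, F10, H3, H6.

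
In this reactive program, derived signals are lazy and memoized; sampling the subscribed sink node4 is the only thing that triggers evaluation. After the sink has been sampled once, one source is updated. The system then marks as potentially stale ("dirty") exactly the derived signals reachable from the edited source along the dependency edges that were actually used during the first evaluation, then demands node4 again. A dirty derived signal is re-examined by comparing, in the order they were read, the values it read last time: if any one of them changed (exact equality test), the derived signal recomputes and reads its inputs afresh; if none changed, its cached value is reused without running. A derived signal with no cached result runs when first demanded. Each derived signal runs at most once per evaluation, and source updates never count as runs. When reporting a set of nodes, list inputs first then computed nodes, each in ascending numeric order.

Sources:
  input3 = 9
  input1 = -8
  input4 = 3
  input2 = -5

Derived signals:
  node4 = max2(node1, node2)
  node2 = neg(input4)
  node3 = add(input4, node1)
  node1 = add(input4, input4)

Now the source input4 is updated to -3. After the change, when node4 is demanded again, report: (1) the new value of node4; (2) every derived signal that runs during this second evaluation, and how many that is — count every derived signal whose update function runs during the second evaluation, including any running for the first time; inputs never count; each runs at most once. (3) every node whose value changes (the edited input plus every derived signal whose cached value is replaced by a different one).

Demanding node4 again yields 3.
3 derived signals run: node1, node2, node4.
The nodes whose values change: input4, node1, node2, node4.

First demand of the output computes:
  node1 = add(3, 3) = 6
  node2 = neg(3) = -3
  node4 = max2(6, -3) = 6

After the edit, cleaning proceeds:
  node1: a read changed (input4 3->-3; input4 3->-3) — executes, giving -6.
  node2: a read changed (input4 3->-3) — executes, giving 3.
  node4: a read changed (node1 6->-6; node2 -3->3) — executes, giving 3.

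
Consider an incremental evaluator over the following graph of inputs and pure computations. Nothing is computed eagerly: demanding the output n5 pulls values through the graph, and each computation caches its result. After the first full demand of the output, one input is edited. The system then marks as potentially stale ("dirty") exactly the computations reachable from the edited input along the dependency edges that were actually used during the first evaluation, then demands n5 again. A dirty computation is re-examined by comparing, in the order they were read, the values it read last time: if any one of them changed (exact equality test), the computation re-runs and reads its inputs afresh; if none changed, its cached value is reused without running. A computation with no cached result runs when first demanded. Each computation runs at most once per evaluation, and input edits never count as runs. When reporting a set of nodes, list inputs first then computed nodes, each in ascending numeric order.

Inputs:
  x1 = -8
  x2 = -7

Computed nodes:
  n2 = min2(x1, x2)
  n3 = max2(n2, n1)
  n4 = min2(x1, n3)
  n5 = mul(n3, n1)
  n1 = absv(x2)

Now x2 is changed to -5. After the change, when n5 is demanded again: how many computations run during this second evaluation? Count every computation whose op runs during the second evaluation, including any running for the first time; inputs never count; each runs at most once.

Run set: n1, n2, n3, n5 (4 run).

Initial pass — values computed on the first demand:
  n1 = absv(-7) = 7
  n2 = min2(-8, -7) = -8
  n3 = max2(-8, 7) = 7
  n5 = mul(7, 7) = 49

Second demand — change propagation:
  n1: re-runs because x2 -7->-5; new result 5.
  n2: re-runs because x2 -7->-5; new result -8 (unchanged).
  n3: re-runs because n1 7->5; new result 5.
  n5: re-runs because n3 7->5; n1 7->5; new result 25.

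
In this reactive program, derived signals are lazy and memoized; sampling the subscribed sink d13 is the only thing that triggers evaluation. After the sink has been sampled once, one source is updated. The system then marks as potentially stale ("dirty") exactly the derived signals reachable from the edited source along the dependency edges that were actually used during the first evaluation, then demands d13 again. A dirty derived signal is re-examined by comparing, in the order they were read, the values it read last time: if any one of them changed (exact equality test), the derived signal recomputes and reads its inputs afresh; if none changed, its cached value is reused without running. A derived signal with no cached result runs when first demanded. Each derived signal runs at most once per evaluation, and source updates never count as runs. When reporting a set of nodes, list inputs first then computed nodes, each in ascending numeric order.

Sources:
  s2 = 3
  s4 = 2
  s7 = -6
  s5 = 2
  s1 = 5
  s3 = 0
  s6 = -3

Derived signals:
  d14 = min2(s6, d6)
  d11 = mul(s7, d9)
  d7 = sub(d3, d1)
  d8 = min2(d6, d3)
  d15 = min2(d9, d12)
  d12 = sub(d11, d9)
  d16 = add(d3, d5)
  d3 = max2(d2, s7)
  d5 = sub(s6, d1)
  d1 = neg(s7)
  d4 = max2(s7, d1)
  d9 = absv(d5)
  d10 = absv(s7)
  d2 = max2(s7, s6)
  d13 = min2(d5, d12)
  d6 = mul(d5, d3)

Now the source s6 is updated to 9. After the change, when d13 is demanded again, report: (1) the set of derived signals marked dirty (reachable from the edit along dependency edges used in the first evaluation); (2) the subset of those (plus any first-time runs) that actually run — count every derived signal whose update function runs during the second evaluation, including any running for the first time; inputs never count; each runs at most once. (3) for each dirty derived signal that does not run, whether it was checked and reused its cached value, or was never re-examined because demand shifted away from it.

First demand of the output computes:
  d1 = neg(-6) = 6
  d5 = sub(-3, 6) = -9
  d9 = absv(-9) = 9
  d11 = mul(-6, 9) = -54
  d12 = sub(-54, 9) = -63
  d13 = min2(-9, -63) = -63

After the edit, cleaning proceeds:
  d5: a read changed (s6 -3->9) — executes, giving 3.
  d9: a read changed (d5 -9->3) — executes, giving 3.
  d11: a read changed (d9 9->3) — executes, giving -18.
  d12: a read changed (d11 -54->-18; d9 9->3) — executes, giving -21.
  d13: a read changed (d5 -9->3; d12 -63->-21) — executes, giving -21.

The edit dirties: d5, d9, d11, d12, d13.
5 derived signals run: d5, d9, d11, d12, d13.
No dirty derived signal escaped a run.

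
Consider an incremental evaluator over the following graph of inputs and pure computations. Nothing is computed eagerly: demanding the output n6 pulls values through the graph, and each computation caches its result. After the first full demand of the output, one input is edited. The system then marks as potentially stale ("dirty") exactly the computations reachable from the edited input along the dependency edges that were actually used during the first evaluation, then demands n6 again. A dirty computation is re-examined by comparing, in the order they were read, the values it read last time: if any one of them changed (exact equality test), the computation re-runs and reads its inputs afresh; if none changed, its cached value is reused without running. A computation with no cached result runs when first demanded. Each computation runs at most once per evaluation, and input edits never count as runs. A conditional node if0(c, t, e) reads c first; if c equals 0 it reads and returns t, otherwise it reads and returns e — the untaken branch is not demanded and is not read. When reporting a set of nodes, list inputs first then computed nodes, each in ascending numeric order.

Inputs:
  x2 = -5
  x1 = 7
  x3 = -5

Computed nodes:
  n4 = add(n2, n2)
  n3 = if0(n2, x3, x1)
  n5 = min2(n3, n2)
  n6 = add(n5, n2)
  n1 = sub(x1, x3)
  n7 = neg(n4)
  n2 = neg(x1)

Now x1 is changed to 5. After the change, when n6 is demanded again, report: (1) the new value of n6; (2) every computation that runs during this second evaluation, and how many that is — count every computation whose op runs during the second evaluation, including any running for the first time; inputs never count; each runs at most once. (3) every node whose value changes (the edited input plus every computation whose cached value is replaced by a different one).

n6 now evaluates to -10.
Run set: n2, n3, n5, n6 (4 run).
Changed values: x1, n2, n3, n5, n6.

Initial pass — values computed on the first demand:
  n2 = neg(7) = -7
  n3 = if0(n2=-7 -> else branch x1) = 7
  n5 = min2(7, -7) = -7
  n6 = add(-7, -7) = -14

Second demand — change propagation:
  n2: re-runs because x1 7->5; new result -5.
  n3: re-runs because n2 -7->-5; x1 7->5; new result 5.
  n5: re-runs because n3 7->5; n2 -7->-5; new result -5.
  n6: re-runs because n5 -7->-5; n2 -7->-5; new result -10.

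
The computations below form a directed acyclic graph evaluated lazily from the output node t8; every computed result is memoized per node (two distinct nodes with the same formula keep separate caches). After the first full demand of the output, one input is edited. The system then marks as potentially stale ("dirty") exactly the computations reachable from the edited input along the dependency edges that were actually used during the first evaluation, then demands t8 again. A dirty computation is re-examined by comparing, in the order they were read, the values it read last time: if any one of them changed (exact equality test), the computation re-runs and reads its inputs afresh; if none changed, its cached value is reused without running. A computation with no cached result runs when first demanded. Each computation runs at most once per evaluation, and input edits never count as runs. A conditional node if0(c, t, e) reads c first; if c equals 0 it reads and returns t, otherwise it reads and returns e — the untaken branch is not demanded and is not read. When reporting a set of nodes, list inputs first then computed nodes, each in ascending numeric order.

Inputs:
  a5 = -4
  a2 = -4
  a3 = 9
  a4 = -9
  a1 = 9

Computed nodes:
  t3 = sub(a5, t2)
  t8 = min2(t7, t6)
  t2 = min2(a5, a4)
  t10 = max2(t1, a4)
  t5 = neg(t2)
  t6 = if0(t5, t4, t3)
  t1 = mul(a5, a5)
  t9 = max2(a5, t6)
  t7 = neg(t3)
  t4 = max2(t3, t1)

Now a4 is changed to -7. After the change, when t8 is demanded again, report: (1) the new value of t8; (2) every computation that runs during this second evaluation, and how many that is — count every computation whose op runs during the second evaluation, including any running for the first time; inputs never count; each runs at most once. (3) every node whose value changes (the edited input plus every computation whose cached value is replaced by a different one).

Demanding t8 again yields -3.
6 computations run: t2, t3, t5, t6, t7, t8.
The nodes whose values change: a4, t2, t3, t5, t6, t7, t8.

First demand of the output computes:
  t2 = min2(-4, -9) = -9
  t3 = sub(-4, -9) = 5
  t5 = neg(-9) = 9
  t6 = if0(t5=9 -> else branch t3) = 5
  t7 = neg(5) = -5
  t8 = min2(-5, 5) = -5

After the edit, cleaning proceeds:
  t2: a read changed (a4 -9->-7) — executes, giving -7.
  t3: a read changed (t2 -9->-7) — executes, giving 3.
  t5: a read changed (t2 -9->-7) — executes, giving 7.
  t6: a read changed (t5 9->7; t3 5->3) — executes, giving 3.
  t7: a read changed (t3 5->3) — executes, giving -3.
  t8: a read changed (t7 -5->-3; t6 5->3) — executes, giving -3.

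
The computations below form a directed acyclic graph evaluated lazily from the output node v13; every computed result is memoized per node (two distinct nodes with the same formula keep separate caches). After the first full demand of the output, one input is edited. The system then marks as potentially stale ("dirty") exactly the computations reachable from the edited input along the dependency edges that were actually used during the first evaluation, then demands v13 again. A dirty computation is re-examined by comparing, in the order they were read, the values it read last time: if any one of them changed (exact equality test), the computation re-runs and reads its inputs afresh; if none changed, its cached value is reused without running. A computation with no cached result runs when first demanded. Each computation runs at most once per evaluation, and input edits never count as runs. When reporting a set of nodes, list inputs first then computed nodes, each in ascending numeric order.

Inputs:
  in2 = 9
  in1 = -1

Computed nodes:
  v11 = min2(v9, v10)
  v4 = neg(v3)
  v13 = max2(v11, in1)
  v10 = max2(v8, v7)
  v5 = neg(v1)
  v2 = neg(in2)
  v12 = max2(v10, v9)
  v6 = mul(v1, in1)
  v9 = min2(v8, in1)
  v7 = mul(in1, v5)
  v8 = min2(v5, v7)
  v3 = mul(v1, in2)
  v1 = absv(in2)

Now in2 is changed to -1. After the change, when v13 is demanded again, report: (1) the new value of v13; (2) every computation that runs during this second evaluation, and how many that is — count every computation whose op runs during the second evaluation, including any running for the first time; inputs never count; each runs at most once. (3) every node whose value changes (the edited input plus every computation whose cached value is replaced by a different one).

First demand of the output computes:
  v1 = absv(9) = 9
  v5 = neg(9) = -9
  v7 = mul(-1, -9) = 9
  v8 = min2(-9, 9) = -9
  v9 = min2(-9, -1) = -9
  v10 = max2(-9, 9) = 9
  v11 = min2(-9, 9) = -9
  v13 = max2(-9, -1) = -1

After the edit, cleaning proceeds:
  v1: a read changed (in2 9->-1) — executes, giving 1.
  v5: a read changed (v1 9->1) — executes, giving -1.
  v7: a read changed (v5 -9->-1) — executes, giving 1.
  v8: a read changed (v5 -9->-1; v7 9->1) — executes, giving -1.
  v9: a read changed (v8 -9->-1) — executes, giving -1.
  v10: a read changed (v8 -9->-1; v7 9->1) — executes, giving 1.
  v11: a read changed (v9 -9->-1; v10 9->1) — executes, giving -1.
  v13: a read changed (v11 -9->-1) — executes, giving -1 — identical to its old value.

Demanding v13 again yields -1.
8 computations run: v1, v5, v7, v8, v9, v10, v11, v13.
The nodes whose values change: in2, v1, v5, v7, v8, v9, v10, v11.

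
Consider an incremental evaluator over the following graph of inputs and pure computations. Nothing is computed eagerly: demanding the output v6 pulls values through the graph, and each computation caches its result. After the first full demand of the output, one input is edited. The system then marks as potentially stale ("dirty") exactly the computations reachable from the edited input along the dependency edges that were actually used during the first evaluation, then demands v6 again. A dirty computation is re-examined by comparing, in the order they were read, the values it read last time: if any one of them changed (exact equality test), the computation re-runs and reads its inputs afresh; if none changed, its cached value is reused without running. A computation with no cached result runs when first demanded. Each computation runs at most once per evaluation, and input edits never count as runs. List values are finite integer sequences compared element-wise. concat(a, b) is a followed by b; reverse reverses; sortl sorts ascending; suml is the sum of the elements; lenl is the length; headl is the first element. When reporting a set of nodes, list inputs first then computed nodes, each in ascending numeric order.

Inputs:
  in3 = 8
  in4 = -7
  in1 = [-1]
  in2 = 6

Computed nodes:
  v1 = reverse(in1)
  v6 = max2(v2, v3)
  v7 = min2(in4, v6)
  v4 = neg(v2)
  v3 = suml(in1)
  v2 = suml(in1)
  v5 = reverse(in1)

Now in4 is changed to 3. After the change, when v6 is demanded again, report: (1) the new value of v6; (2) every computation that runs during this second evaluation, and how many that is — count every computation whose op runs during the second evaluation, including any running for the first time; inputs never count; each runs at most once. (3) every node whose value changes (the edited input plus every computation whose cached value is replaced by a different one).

Initial pass — values computed on the first demand:
  v2 = suml([-1]) = -1
  v3 = suml([-1]) = -1
  v6 = max2(-1, -1) = -1

Second demand — change propagation:
  no demanded computation ever read in4, so the edit dirties nothing and nothing runs.

The important point: nothing the output needs ever reads in4, so the edit is invisible to it.

v6 now evaluates to -1.
Run set: none (0 run).
Changed values: in4.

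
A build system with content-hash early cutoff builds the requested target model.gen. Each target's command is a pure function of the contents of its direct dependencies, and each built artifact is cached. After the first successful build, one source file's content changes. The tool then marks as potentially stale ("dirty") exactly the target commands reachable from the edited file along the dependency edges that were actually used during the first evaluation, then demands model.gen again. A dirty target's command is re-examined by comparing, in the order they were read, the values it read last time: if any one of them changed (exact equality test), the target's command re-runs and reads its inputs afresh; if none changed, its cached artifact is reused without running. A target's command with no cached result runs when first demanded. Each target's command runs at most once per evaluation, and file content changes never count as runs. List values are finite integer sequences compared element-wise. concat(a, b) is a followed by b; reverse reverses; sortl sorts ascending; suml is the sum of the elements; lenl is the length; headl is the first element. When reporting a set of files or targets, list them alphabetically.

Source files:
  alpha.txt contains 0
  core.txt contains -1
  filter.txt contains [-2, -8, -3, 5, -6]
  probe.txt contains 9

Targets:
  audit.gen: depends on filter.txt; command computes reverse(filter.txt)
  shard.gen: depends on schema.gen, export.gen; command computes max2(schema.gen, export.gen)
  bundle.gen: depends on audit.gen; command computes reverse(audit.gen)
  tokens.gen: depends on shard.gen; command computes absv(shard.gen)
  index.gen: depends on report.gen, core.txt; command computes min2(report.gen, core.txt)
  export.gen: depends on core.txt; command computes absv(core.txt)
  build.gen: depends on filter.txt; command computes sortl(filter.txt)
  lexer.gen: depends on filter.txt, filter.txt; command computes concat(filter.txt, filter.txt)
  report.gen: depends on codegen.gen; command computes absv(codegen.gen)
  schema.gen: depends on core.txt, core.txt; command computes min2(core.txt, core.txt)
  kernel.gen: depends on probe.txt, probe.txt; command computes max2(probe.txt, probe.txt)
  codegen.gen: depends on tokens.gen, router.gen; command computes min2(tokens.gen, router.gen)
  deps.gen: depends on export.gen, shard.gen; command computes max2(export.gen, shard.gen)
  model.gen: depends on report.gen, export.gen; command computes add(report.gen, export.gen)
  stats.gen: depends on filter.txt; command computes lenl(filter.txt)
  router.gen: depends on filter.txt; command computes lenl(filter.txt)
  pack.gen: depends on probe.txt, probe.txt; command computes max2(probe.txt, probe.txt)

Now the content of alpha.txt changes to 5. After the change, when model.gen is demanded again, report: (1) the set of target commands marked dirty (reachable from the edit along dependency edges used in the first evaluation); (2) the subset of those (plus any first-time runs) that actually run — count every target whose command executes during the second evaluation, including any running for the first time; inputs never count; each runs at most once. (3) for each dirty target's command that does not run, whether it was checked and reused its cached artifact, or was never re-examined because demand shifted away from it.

First evaluation (everything demanded from the output):
  export.gen = absv(-1) = 1
  router.gen = lenl([-2, -8, -3, 5, -6]) = 5
  schema.gen = min2(-1, -1) = -1
  shard.gen = max2(-1, 1) = 1
  tokens.gen = absv(1) = 1
  codegen.gen = min2(1, 5) = 1
  report.gen = absv(1) = 1
  model.gen = add(1, 1) = 2

Propagation after the edit:
  alpha.txt feeds no computation that the output demands — nothing is marked dirty and nothing runs.

Key observation: alpha.txt is never demanded by the output, so the edit triggers no recomputation at all.

Marked dirty: none.
Target commands that run: none — 0 in total.
Every dirty target's command ran.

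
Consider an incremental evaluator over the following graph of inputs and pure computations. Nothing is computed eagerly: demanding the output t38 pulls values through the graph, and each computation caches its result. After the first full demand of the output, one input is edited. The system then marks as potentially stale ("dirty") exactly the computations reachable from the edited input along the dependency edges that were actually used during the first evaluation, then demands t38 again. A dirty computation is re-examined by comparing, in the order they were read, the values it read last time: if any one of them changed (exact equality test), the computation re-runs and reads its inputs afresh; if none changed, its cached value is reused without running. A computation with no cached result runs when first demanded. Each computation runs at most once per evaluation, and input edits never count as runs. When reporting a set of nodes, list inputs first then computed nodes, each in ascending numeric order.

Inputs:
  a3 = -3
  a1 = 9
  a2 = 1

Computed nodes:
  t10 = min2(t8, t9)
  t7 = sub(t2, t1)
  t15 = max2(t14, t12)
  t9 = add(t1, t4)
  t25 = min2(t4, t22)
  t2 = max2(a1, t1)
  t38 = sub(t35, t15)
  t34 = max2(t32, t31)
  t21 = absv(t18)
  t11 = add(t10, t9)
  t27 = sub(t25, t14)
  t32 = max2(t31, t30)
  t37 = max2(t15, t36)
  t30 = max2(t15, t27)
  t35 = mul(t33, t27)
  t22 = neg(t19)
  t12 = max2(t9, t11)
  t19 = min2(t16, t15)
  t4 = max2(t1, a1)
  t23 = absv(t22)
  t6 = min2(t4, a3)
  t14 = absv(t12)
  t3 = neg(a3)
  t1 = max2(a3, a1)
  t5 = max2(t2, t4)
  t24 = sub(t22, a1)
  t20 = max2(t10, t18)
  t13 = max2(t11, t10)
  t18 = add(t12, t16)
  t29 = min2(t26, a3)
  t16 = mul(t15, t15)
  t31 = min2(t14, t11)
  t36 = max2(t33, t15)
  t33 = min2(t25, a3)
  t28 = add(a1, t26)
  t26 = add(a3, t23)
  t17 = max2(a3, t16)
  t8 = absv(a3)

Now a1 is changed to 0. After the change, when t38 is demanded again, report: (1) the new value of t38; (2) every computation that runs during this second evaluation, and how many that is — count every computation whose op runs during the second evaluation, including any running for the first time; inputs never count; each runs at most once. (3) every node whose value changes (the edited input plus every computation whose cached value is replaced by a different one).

Initial pass — values computed on the first demand:
  t1 = max2(-3, 9) = 9
  t4 = max2(9, 9) = 9
  t8 = absv(-3) = 3
  t9 = add(9, 9) = 18
  t10 = min2(3, 18) = 3
  t11 = add(3, 18) = 21
  t12 = max2(18, 21) = 21
  t14 = absv(21) = 21
  t15 = max2(21, 21) = 21
  t16 = mul(21, 21) = 441
  t19 = min2(441, 21) = 21
  t22 = neg(21) = -21
  t25 = min2(9, -21) = -21
  t27 = sub(-21, 21) = -42
  t33 = min2(-21, -3) = -21
  t35 = mul(-21, -42) = 882
  t38 = sub(882, 21) = 861

Second demand — change propagation:
  t1: re-runs because a1 9->0; new result 0.
  t4: re-runs because t1 9->0; a1 9->0; new result 0.
  t9: re-runs because t1 9->0; t4 9->0; new result 0.
  t10: re-runs because t9 18->0; new result 0.
  t11: re-runs because t10 3->0; t9 18->0; new result 0.
  t12: re-runs because t9 18->0; t11 21->0; new result 0.
  t14: re-runs because t12 21->0; new result 0.
  t15: re-runs because t14 21->0; t12 21->0; new result 0.
  t16: re-runs because t15 21->0; t15 21->0; new result 0.
  t19: re-runs because t16 441->0; t15 21->0; new result 0.
  t22: re-runs because t19 21->0; new result 0.
  t25: re-runs because t4 9->0; t22 -21->0; new result 0.
  t27: re-runs because t25 -21->0; t14 21->0; new result 0.
  t33: re-runs because t25 -21->0; new result -3.
  t35: re-runs because t33 -21->-3; t27 -42->0; new result 0.
  t38: re-runs because t35 882->0; t15 21->0; new result 0.

t38 now evaluates to 0.
Run set: t1, t4, t9, t10, t11, t12, t14, t15, t16, t19, t22, t25, t27, t33, t35, t38 (16 run).
Changed values: a1, t1, t4, t9, t10, t11, t12, t14, t15, t16, t19, t22, t25, t27, t33, t35, t38.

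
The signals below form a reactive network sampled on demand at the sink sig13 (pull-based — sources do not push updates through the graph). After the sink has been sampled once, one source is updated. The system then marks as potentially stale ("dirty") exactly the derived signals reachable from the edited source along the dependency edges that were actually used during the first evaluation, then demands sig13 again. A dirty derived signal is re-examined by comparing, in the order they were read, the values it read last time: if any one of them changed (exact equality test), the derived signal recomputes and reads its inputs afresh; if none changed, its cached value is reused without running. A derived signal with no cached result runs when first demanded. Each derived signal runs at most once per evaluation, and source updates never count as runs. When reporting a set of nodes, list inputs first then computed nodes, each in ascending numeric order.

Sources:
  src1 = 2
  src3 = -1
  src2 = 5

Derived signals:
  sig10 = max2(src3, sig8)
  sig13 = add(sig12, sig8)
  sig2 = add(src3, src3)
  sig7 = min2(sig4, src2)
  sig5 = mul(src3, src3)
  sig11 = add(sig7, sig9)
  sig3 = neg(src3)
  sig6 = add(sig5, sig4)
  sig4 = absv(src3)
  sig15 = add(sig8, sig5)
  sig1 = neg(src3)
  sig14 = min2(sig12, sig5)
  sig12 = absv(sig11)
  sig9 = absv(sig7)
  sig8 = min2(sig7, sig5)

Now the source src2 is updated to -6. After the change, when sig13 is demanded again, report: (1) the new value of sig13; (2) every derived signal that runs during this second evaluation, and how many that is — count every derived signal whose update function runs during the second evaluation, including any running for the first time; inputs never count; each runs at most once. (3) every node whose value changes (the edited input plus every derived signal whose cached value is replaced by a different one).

Initial pass — values computed on the first demand:
  sig4 = absv(-1) = 1
  sig5 = mul(-1, -1) = 1
  sig7 = min2(1, 5) = 1
  sig8 = min2(1, 1) = 1
  sig9 = absv(1) = 1
  sig11 = add(1, 1) = 2
  sig12 = absv(2) = 2
  sig13 = add(2, 1) = 3

Second demand — change propagation:
  sig7: re-runs because src2 5->-6; new result -6.
  sig8: re-runs because sig7 1->-6; new result -6.
  sig9: re-runs because sig7 1->-6; new result 6.
  sig11: re-runs because sig7 1->-6; sig9 1->6; new result 0.
  sig12: re-runs because sig11 2->0; new result 0.
  sig13: re-runs because sig12 2->0; sig8 1->-6; new result -6.

sig13 now evaluates to -6.
Run set: sig7, sig8, sig9, sig11, sig12, sig13 (6 run).
Changed values: src2, sig7, sig8, sig9, sig11, sig12, sig13.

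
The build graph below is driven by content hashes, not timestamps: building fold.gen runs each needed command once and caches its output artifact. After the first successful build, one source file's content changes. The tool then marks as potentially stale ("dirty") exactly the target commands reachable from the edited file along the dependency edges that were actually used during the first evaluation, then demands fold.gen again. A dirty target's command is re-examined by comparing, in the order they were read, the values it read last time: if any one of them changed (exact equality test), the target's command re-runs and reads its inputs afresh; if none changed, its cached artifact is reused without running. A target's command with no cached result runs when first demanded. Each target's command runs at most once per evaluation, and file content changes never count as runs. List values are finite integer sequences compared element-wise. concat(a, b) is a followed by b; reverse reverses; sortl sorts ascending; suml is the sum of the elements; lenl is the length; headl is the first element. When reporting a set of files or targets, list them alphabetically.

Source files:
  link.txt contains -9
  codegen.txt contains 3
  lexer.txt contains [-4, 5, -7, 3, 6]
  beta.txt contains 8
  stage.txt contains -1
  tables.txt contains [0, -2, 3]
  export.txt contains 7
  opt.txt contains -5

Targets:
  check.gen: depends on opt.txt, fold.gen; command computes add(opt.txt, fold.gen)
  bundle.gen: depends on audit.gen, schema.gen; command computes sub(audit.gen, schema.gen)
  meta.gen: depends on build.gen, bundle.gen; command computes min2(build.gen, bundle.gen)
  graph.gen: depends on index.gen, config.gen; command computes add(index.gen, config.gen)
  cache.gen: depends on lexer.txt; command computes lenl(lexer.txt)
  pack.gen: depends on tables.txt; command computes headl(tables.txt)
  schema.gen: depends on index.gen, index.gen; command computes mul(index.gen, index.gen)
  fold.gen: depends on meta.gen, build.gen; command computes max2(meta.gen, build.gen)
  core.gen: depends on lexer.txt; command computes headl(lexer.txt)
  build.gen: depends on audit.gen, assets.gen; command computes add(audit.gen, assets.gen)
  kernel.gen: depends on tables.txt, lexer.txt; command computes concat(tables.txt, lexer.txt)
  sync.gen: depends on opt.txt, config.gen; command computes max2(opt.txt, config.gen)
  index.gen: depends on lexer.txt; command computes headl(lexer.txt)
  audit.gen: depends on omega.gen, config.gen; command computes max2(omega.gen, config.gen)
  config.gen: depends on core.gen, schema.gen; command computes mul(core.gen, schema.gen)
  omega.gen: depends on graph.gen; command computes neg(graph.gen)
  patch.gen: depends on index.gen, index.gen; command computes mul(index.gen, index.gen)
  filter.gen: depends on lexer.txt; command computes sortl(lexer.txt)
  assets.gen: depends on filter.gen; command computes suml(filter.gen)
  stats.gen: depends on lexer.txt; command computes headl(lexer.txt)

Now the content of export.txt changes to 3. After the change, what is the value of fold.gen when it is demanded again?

Initial pass — values computed on the first demand:
  core.gen = headl([-4, 5, -7, 3, 6]) = -4
  filter.gen = sortl([-4, 5, -7, 3, 6]) = [-7, -4, 3, 5, 6]
  assets.gen = suml([-7, -4, 3, 5, 6]) = 3
  index.gen = headl([-4, 5, -7, 3, 6]) = -4
  schema.gen = mul(-4, -4) = 16
  config.gen = mul(-4, 16) = -64
  graph.gen = add(-4, -64) = -68
  omega.gen = neg(-68) = 68
  audit.gen = max2(68, -64) = 68
  build.gen = add(68, 3) = 71
  bundle.gen = sub(68, 16) = 52
  meta.gen = min2(71, 52) = 52
  fold.gen = max2(52, 71) = 71

Second demand — change propagation:
  no demanded computation ever read export.txt, so the edit dirties nothing and nothing runs.

The important point: nothing the output needs ever reads export.txt, so the edit is invisible to it.

fold.gen now evaluates to 71.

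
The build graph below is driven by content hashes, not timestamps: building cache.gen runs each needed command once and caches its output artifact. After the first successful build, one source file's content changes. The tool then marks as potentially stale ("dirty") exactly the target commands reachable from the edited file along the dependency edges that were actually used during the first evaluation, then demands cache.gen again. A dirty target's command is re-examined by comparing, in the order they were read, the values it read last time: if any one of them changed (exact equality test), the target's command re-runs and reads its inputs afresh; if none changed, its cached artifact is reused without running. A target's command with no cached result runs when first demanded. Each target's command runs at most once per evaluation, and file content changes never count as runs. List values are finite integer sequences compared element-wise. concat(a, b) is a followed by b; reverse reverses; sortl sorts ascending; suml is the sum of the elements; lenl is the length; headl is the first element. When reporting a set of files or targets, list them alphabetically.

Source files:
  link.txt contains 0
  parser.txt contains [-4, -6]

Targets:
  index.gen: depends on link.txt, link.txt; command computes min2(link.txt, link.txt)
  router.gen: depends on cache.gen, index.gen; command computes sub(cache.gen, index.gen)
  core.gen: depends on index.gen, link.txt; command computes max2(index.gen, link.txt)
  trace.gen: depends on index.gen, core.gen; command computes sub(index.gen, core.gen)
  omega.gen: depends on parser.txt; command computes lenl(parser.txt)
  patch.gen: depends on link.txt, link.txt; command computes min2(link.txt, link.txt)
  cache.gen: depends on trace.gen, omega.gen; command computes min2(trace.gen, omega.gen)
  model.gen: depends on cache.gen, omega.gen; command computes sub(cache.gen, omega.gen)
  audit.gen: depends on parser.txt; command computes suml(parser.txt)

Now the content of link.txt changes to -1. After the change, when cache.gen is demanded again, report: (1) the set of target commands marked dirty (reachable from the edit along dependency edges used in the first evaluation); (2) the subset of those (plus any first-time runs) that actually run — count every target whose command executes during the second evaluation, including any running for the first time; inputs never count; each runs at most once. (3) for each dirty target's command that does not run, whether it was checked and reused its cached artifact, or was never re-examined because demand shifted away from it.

Initial pass — values computed on the first demand:
  index.gen = min2(0, 0) = 0
  core.gen = max2(0, 0) = 0
  omega.gen = lenl([-4, -6]) = 2
  trace.gen = sub(0, 0) = 0
  cache.gen = min2(0, 2) = 0

Second demand — change propagation:
  index.gen: re-runs because link.txt 0->-1; link.txt 0->-1; new result -1.
  core.gen: re-runs because index.gen 0->-1; link.txt 0->-1; new result -1.
  trace.gen: re-runs because index.gen 0->-1; core.gen 0->-1; new result 0 (unchanged).
  cache.gen: re-examined; everything it read last time is the same (trace.gen unchanged, omega.gen unchanged) — cache 0 kept, no run.

The important point: trace.gen recomputes to an identical value, and the output ends up unchanged.

Dirty set: cache.gen, core.gen, index.gen, trace.gen.
Run set: core.gen, index.gen, trace.gen (3 run).
Re-examined without running (cache reused): cache.gen.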